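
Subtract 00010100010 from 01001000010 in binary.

Method 1 - Direct subtraction (column by column from the right: bit − bit − borrow-in; if negative, add 2 and borrow 1 from the next column):
borrow: 01101000000
        01001000010
-       00010100010
-------------------
        00110100000

Method 2 - Add two's complement:
Two's complement of 00010100010: invert → 11101011101, add 1 → 11101011110
  01001000010
+ 11101011110
-------------
 100110100000  (end carry out of the top bit = 1)
Discarding the end carry: 00110100000
Decimal check:
  01001000010 = 512 + 64 + 2 = 578
  00010100010 = 128 + 32 + 2 = 162
  578 - 162 = 416, and 00110100000 = 256 + 128 + 32 = 416 ✓



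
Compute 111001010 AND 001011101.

AND: 1 only when both bits are 1
  111001010
& 001011101
-----------
  001001000
Decimal: 458 & 93 = 72



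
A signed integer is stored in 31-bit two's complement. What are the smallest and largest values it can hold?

For 31-bit two's complement:
Minimum: -2^30 = -1073741824
Maximum: 2^30 - 1 = 1073741823



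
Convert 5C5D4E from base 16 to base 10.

Expand by place value (powers of 16):
Digit values: C = 12, D = 13, E = 14
5C5D4E = 5 × 16^5 + 12 × 16^4 + 5 × 16^3 + 13 × 16^2 + 4 × 16^1 + 14 × 16^0
= 5 × 1048576 + 12 × 65536 + 5 × 4096 + 13 × 256 + 4 × 16 + 14 × 1
= 5242880 + 786432 + 20480 + 3328 + 64 + 14
= 6053198



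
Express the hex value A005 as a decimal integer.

Expand by place value (powers of 16):
Digit values: A = 10
A005 = 10 × 16^3 + 0 × 16^2 + 0 × 16^1 + 5 × 16^0
= 10 × 4096 + 0 × 256 + 0 × 16 + 5 × 1
= 40960 + 0 + 0 + 5
= 40965



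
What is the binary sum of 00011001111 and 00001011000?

Add column by column from the right: bit + bit + carry-in; write the sum mod 2, carry 1 when the sum is 2 or 3.
carry:  00110110000
        00011001111
+       00001011000
-------------------
       000100100111
(the carry out of the leftmost column, 0, becomes the leading bit)
Decimal check:
  00011001111 = 128 + 64 + 8 + 4 + 2 + 1 = 207
  00001011000 = 64 + 16 + 8 = 88
  207 + 88 = 295, and 000100100111 = 256 + 32 + 4 + 2 + 1 = 295 ✓



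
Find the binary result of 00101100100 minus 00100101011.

Method 1 - Direct subtraction (column by column from the right: bit − bit − borrow-in; if negative, add 2 and borrow 1 from the next column):
borrow: 00001110110
        00101100100
-       00100101011
-------------------
        00000111001

Method 2 - Add two's complement:
Two's complement of 00100101011: invert → 11011010100, add 1 → 11011010101
  00101100100
+ 11011010101
-------------
 100000111001  (end carry out of the top bit = 1)
Discarding the end carry: 00000111001
Decimal check:
  00101100100 = 256 + 64 + 32 + 4 = 356
  00100101011 = 256 + 32 + 8 + 2 + 1 = 299
  356 - 299 = 57, and 00000111001 = 32 + 16 + 8 + 1 = 57 ✓



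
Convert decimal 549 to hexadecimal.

Using repeated division by 16 (digits 10–15 are A–F):
549 ÷ 16 = 34 remainder 5
34 ÷ 16 = 2 remainder 2
2 ÷ 16 = 0 remainder 2
Reading remainders bottom to top: 225



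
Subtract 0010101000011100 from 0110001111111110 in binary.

Method 1 - Direct subtraction (column by column from the right: bit − bit − borrow-in; if negative, add 2 and borrow 1 from the next column):
borrow: 0111000000000000
        0110001111111110
-       0010101000011100
------------------------
        0011100111100010

Method 2 - Add two's complement:
Two's complement of 0010101000011100: invert → 1101010111100011, add 1 → 1101010111100100
  0110001111111110
+ 1101010111100100
------------------
 10011100111100010  (end carry out of the top bit = 1)
Discarding the end carry: 0011100111100010
Decimal check:
  0110001111111110 = 16384 + 8192 + 512 + 256 + 128 + 64 + 32 + 16 + 8 + 4 + 2 = 25598
  0010101000011100 = 8192 + 2048 + 512 + 16 + 8 + 4 = 10780
  25598 - 10780 = 14818, and 0011100111100010 = 8192 + 4096 + 2048 + 256 + 128 + 64 + 32 + 2 = 14818 ✓



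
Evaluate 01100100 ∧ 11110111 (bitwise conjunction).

AND: 1 only when both bits are 1
  01100100
& 11110111
----------
  01100100
Decimal: 100 & 247 = 100



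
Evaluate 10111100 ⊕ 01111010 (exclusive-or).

XOR: 1 when bits differ
  10111100
^ 01111010
----------
  11000110
Decimal: 188 ^ 122 = 198



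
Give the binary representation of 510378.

Using repeated division by 2:
510378 ÷ 2 = 255189 remainder 0
255189 ÷ 2 = 127594 remainder 1
127594 ÷ 2 = 63797 remainder 0
63797 ÷ 2 = 31898 remainder 1
31898 ÷ 2 = 15949 remainder 0
15949 ÷ 2 = 7974 remainder 1
7974 ÷ 2 = 3987 remainder 0
3987 ÷ 2 = 1993 remainder 1
1993 ÷ 2 = 996 remainder 1
996 ÷ 2 = 498 remainder 0
498 ÷ 2 = 249 remainder 0
249 ÷ 2 = 124 remainder 1
124 ÷ 2 = 62 remainder 0
62 ÷ 2 = 31 remainder 0
31 ÷ 2 = 15 remainder 1
15 ÷ 2 = 7 remainder 1
7 ÷ 2 = 3 remainder 1
3 ÷ 2 = 1 remainder 1
1 ÷ 2 = 0 remainder 1
Reading remainders bottom to top: 1111100100110101010



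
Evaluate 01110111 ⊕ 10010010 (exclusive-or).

XOR: 1 when bits differ
  01110111
^ 10010010
----------
  11100101
Decimal: 119 ^ 146 = 229



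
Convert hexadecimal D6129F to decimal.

Expand by place value (powers of 16):
Digit values: D = 13, F = 15
D6129F = 13 × 16^5 + 6 × 16^4 + 1 × 16^3 + 2 × 16^2 + 9 × 16^1 + 15 × 16^0
= 13 × 1048576 + 6 × 65536 + 1 × 4096 + 2 × 256 + 9 × 16 + 15 × 1
= 13631488 + 393216 + 4096 + 512 + 144 + 15
= 14029471



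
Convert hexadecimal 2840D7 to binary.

Convert each hex digit to 4 bits:
  2 = 0010
  8 = 1000
  4 = 0100
  0 = 0000
  D = 1101
  7 = 0111
Concatenate: 001010000100000011010111



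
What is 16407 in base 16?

Using repeated division by 16 (digits 10–15 are A–F):
16407 ÷ 16 = 1025 remainder 7
1025 ÷ 16 = 64 remainder 1
64 ÷ 16 = 4 remainder 0
4 ÷ 16 = 0 remainder 4
Reading remainders bottom to top: 4017



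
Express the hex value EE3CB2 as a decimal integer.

Expand by place value (powers of 16):
Digit values: E = 14, C = 12, B = 11
EE3CB2 = 14 × 16^5 + 14 × 16^4 + 3 × 16^3 + 12 × 16^2 + 11 × 16^1 + 2 × 16^0
= 14 × 1048576 + 14 × 65536 + 3 × 4096 + 12 × 256 + 11 × 16 + 2 × 1
= 14680064 + 917504 + 12288 + 3072 + 176 + 2
= 15613106



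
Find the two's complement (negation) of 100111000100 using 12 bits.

Original (sign bit 1, negative): 100111000100
Step 1 - Invert all bits: 011000111011
Step 2 - Add 1: 011000111100
Verification: 100111000100 + 011000111100 = 1000000000000; discarding the end carry (carry out of the top bit) leaves the 12-bit value 000000000000, as required for x + (-x)



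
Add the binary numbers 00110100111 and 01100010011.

Add column by column from the right: bit + bit + carry-in; write the sum mod 2, carry 1 when the sum is 2 or 3.
carry:  11000001110
        00110100111
+       01100010011
-------------------
       010010111010
(the carry out of the leftmost column, 0, becomes the leading bit)
Decimal check:
  00110100111 = 256 + 128 + 32 + 4 + 2 + 1 = 423
  01100010011 = 512 + 256 + 16 + 2 + 1 = 787
  423 + 787 = 1210, and 010010111010 = 1024 + 128 + 32 + 16 + 8 + 2 = 1210 ✓



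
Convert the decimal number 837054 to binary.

Using repeated division by 2:
837054 ÷ 2 = 418527 remainder 0
418527 ÷ 2 = 209263 remainder 1
209263 ÷ 2 = 104631 remainder 1
104631 ÷ 2 = 52315 remainder 1
52315 ÷ 2 = 26157 remainder 1
26157 ÷ 2 = 13078 remainder 1
13078 ÷ 2 = 6539 remainder 0
6539 ÷ 2 = 3269 remainder 1
3269 ÷ 2 = 1634 remainder 1
1634 ÷ 2 = 817 remainder 0
817 ÷ 2 = 408 remainder 1
408 ÷ 2 = 204 remainder 0
204 ÷ 2 = 102 remainder 0
102 ÷ 2 = 51 remainder 0
51 ÷ 2 = 25 remainder 1
25 ÷ 2 = 12 remainder 1
12 ÷ 2 = 6 remainder 0
6 ÷ 2 = 3 remainder 0
3 ÷ 2 = 1 remainder 1
1 ÷ 2 = 0 remainder 1
Reading remainders bottom to top: 11001100010110111110



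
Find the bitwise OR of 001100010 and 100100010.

OR: 1 when either bit is 1
  001100010
| 100100010
-----------
  101100010
Decimal: 98 | 290 = 354



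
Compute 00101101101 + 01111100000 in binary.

Add column by column from the right: bit + bit + carry-in; write the sum mod 2, carry 1 when the sum is 2 or 3.
carry:  11111000000
        00101101101
+       01111100000
-------------------
       010101001101
(the carry out of the leftmost column, 0, becomes the leading bit)
Decimal check:
  00101101101 = 256 + 64 + 32 + 8 + 4 + 1 = 365
  01111100000 = 512 + 256 + 128 + 64 + 32 = 992
  365 + 992 = 1357, and 010101001101 = 1024 + 256 + 64 + 8 + 4 + 1 = 1357 ✓



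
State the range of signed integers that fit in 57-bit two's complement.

For 57-bit two's complement:
Minimum: -2^56 = -72057594037927936
Maximum: 2^56 - 1 = 72057594037927935



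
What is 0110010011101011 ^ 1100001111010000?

XOR: 1 when bits differ
  0110010011101011
^ 1100001111010000
------------------
  1010011100111011
Decimal: 25835 ^ 50128 = 42811



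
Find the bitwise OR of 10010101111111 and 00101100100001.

OR: 1 when either bit is 1
  10010101111111
| 00101100100001
----------------
  10111101111111
Decimal: 9599 | 2849 = 12159



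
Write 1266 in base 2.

Using repeated division by 2:
1266 ÷ 2 = 633 remainder 0
633 ÷ 2 = 316 remainder 1
316 ÷ 2 = 158 remainder 0
158 ÷ 2 = 79 remainder 0
79 ÷ 2 = 39 remainder 1
39 ÷ 2 = 19 remainder 1
19 ÷ 2 = 9 remainder 1
9 ÷ 2 = 4 remainder 1
4 ÷ 2 = 2 remainder 0
2 ÷ 2 = 1 remainder 0
1 ÷ 2 = 0 remainder 1
Reading remainders bottom to top: 10011110010



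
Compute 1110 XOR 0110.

XOR: 1 when bits differ
  1110
^ 0110
------
  1000
Decimal: 14 ^ 6 = 8



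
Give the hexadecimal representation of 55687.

Using repeated division by 16 (digits 10–15 are A–F):
55687 ÷ 16 = 3480 remainder 7
3480 ÷ 16 = 217 remainder 8
217 ÷ 16 = 13 remainder 9
13 ÷ 16 = 0 remainder 13 (D)
Reading remainders bottom to top: D987



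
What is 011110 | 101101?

OR: 1 when either bit is 1
  011110
| 101101
--------
  111111
Decimal: 30 | 45 = 63



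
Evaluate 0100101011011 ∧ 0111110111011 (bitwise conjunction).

AND: 1 only when both bits are 1
  0100101011011
& 0111110111011
---------------
  0100100011011
Decimal: 2395 & 4027 = 2331



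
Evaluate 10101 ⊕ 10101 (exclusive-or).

XOR: 1 when bits differ
  10101
^ 10101
-------
  00000
Decimal: 21 ^ 21 = 0



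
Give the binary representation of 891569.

Using repeated division by 2:
891569 ÷ 2 = 445784 remainder 1
445784 ÷ 2 = 222892 remainder 0
222892 ÷ 2 = 111446 remainder 0
111446 ÷ 2 = 55723 remainder 0
55723 ÷ 2 = 27861 remainder 1
27861 ÷ 2 = 13930 remainder 1
13930 ÷ 2 = 6965 remainder 0
6965 ÷ 2 = 3482 remainder 1
3482 ÷ 2 = 1741 remainder 0
1741 ÷ 2 = 870 remainder 1
870 ÷ 2 = 435 remainder 0
435 ÷ 2 = 217 remainder 1
217 ÷ 2 = 108 remainder 1
108 ÷ 2 = 54 remainder 0
54 ÷ 2 = 27 remainder 0
27 ÷ 2 = 13 remainder 1
13 ÷ 2 = 6 remainder 1
6 ÷ 2 = 3 remainder 0
3 ÷ 2 = 1 remainder 1
1 ÷ 2 = 0 remainder 1
Reading remainders bottom to top: 11011001101010110001



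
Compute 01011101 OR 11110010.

OR: 1 when either bit is 1
  01011101
| 11110010
----------
  11111111
Decimal: 93 | 242 = 255



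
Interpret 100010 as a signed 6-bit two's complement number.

Binary: 100010
Sign bit: 1 (negative)
Invert: 011101
Add 1:  011110
Magnitude: 011110 = 16 + 8 + 4 + 2 = 30
Value: -30



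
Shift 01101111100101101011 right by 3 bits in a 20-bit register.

Original: 01101111100101101011 (decimal 457067)
Shift right by 3 positions
Drop the 3 low bits; fill with zeros on the left
Result: 00001101111100101101 (decimal 57133)
Equivalent: 457067 >> 3 = 457067 ÷ 2^3 = 57133



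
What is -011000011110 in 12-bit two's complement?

Original: 011000011110
Step 1 - Invert all bits: 100111100001
Step 2 - Add 1: 100111100010
Verification: 011000011110 + 100111100010 = 1000000000000; discarding the end carry (carry out of the top bit) leaves the 12-bit value 000000000000, as required for x + (-x)



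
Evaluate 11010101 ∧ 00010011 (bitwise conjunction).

AND: 1 only when both bits are 1
  11010101
& 00010011
----------
  00010001
Decimal: 213 & 19 = 17



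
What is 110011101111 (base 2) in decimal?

Sum of powers of 2 for each 1-bit:
2^0 + 2^1 + 2^2 + 2^3 + 2^5 + 2^6 + 2^7 + 2^10 + 2^11
= 1 + 2 + 4 + 8 + 32 + 64 + 128 + 1024 + 2048
= 3311



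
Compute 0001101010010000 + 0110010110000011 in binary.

Add column by column from the right: bit + bit + carry-in; write the sum mod 2, carry 1 when the sum is 2 or 3.
carry:  1111111100000000
        0001101010010000
+       0110010110000011
------------------------
       01000000000010011
(the carry out of the leftmost column, 0, becomes the leading bit)
Decimal check:
  0001101010010000 = 4096 + 2048 + 512 + 128 + 16 = 6800
  0110010110000011 = 16384 + 8192 + 1024 + 256 + 128 + 2 + 1 = 25987
  6800 + 25987 = 32787, and 01000000000010011 = 32768 + 16 + 2 + 1 = 32787 ✓



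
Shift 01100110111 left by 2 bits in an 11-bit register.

Original: 01100110111 (decimal 823)
Shift left by 2 positions
Append 2 zeros on the right and drop the 2 high bits that overflow the 11-bit width
Result: 10011011100 (decimal 1244)
Equivalent: 823 << 2 = 823 × 2^2 = 3292, truncated to 11 bits = 1244



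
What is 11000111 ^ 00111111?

XOR: 1 when bits differ
  11000111
^ 00111111
----------
  11111000
Decimal: 199 ^ 63 = 248



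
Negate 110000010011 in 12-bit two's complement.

Original (sign bit 1, negative): 110000010011
Step 1 - Invert all bits: 001111101100
Step 2 - Add 1: 001111101101
Verification: 110000010011 + 001111101101 = 1000000000000; discarding the end carry (carry out of the top bit) leaves the 12-bit value 000000000000, as required for x + (-x)



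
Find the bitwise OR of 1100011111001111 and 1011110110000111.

OR: 1 when either bit is 1
  1100011111001111
| 1011110110000111
------------------
  1111111111001111
Decimal: 51151 | 48519 = 65487



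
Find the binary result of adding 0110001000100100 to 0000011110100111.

Add column by column from the right: bit + bit + carry-in; write the sum mod 2, carry 1 when the sum is 2 or 3.
carry:  0000110001001000
        0110001000100100
+       0000011110100111
------------------------
       00110100111001011
(the carry out of the leftmost column, 0, becomes the leading bit)
Decimal check:
  0110001000100100 = 16384 + 8192 + 512 + 32 + 4 = 25124
  0000011110100111 = 1024 + 512 + 256 + 128 + 32 + 4 + 2 + 1 = 1959
  25124 + 1959 = 27083, and 00110100111001011 = 16384 + 8192 + 2048 + 256 + 128 + 64 + 8 + 2 + 1 = 27083 ✓



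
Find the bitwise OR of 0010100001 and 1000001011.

OR: 1 when either bit is 1
  0010100001
| 1000001011
------------
  1010101011
Decimal: 161 | 523 = 683



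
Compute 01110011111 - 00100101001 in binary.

Method 1 - Direct subtraction (column by column from the right: bit − bit − borrow-in; if negative, add 2 and borrow 1 from the next column):
borrow: 00011000000
        01110011111
-       00100101001
-------------------
        01001110110

Method 2 - Add two's complement:
Two's complement of 00100101001: invert → 11011010110, add 1 → 11011010111
  01110011111
+ 11011010111
-------------
 101001110110  (end carry out of the top bit = 1)
Discarding the end carry: 01001110110
Decimal check:
  01110011111 = 512 + 256 + 128 + 16 + 8 + 4 + 2 + 1 = 927
  00100101001 = 256 + 32 + 8 + 1 = 297
  927 - 297 = 630, and 01001110110 = 512 + 64 + 32 + 16 + 4 + 2 = 630 ✓



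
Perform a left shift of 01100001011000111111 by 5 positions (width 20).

Original: 01100001011000111111 (decimal 398911)
Shift left by 5 positions
Append 5 zeros on the right and drop the 5 high bits that overflow the 20-bit width
Result: 00101100011111100000 (decimal 182240)
Equivalent: 398911 << 5 = 398911 × 2^5 = 12765152, truncated to 20 bits = 182240



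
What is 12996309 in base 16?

Using repeated division by 16 (digits 10–15 are A–F):
12996309 ÷ 16 = 812269 remainder 5
812269 ÷ 16 = 50766 remainder 13 (D)
50766 ÷ 16 = 3172 remainder 14 (E)
3172 ÷ 16 = 198 remainder 4
198 ÷ 16 = 12 remainder 6
12 ÷ 16 = 0 remainder 12 (C)
Reading remainders bottom to top: C64ED5



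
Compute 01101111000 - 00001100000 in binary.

Method 1 - Direct subtraction (column by column from the right: bit − bit − borrow-in; if negative, add 2 and borrow 1 from the next column):
borrow: 00000000000
        01101111000
-       00001100000
-------------------
        01100011000

Method 2 - Add two's complement:
Two's complement of 00001100000: invert → 11110011111, add 1 → 11110100000
  01101111000
+ 11110100000
-------------
 101100011000  (end carry out of the top bit = 1)
Discarding the end carry: 01100011000
Decimal check:
  01101111000 = 512 + 256 + 64 + 32 + 16 + 8 = 888
  00001100000 = 64 + 32 = 96
  888 - 96 = 792, and 01100011000 = 512 + 256 + 16 + 8 = 792 ✓



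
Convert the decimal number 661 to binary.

Using repeated division by 2:
661 ÷ 2 = 330 remainder 1
330 ÷ 2 = 165 remainder 0
165 ÷ 2 = 82 remainder 1
82 ÷ 2 = 41 remainder 0
41 ÷ 2 = 20 remainder 1
20 ÷ 2 = 10 remainder 0
10 ÷ 2 = 5 remainder 0
5 ÷ 2 = 2 remainder 1
2 ÷ 2 = 1 remainder 0
1 ÷ 2 = 0 remainder 1
Reading remainders bottom to top: 1010010101



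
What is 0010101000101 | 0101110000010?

OR: 1 when either bit is 1
  0010101000101
| 0101110000010
---------------
  0111111000111
Decimal: 1349 | 2946 = 4039



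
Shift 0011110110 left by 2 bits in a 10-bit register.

Original: 0011110110 (decimal 246)
Shift left by 2 positions
Append 2 zeros on the right
Result: 1111011000 (decimal 984)
Equivalent: 246 << 2 = 246 × 2^2 = 984



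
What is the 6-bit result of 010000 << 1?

Original: 010000 (decimal 16)
Shift left by 1 position
Append 1 zero on the right
Result: 100000 (decimal 32)
Equivalent: 16 << 1 = 16 × 2^1 = 32



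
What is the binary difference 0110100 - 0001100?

Method 1 - Direct subtraction (column by column from the right: bit − bit − borrow-in; if negative, add 2 and borrow 1 from the next column):
borrow: 0010000
        0110100
-       0001100
---------------
        0101000

Method 2 - Add two's complement:
Two's complement of 0001100: invert → 1110011, add 1 → 1110100
  0110100
+ 1110100
---------
 10101000  (end carry out of the top bit = 1)
Discarding the end carry: 0101000
Decimal check:
  0110100 = 32 + 16 + 4 = 52
  0001100 = 8 + 4 = 12
  52 - 12 = 40, and 0101000 = 32 + 8 = 40 ✓



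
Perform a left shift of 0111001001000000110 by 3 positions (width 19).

Original: 0111001001000000110 (decimal 233990)
Shift left by 3 positions
Append 3 zeros on the right and drop the 3 high bits that overflow the 19-bit width
Result: 1001001000000110000 (decimal 299056)
Equivalent: 233990 << 3 = 233990 × 2^3 = 1871920, truncated to 19 bits = 299056



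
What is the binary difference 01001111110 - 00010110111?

Method 1 - Direct subtraction (column by column from the right: bit − bit − borrow-in; if negative, add 2 and borrow 1 from the next column):
borrow: 01100001110
        01001111110
-       00010110111
-------------------
        00111000111

Method 2 - Add two's complement:
Two's complement of 00010110111: invert → 11101001000, add 1 → 11101001001
  01001111110
+ 11101001001
-------------
 100111000111  (end carry out of the top bit = 1)
Discarding the end carry: 00111000111
Decimal check:
  01001111110 = 512 + 64 + 32 + 16 + 8 + 4 + 2 = 638
  00010110111 = 128 + 32 + 16 + 4 + 2 + 1 = 183
  638 - 183 = 455, and 00111000111 = 256 + 128 + 64 + 4 + 2 + 1 = 455 ✓



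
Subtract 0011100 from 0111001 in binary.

Method 1 - Direct subtraction (column by column from the right: bit − bit − borrow-in; if negative, add 2 and borrow 1 from the next column):
borrow: 0111000
        0111001
-       0011100
---------------
        0011101

Method 2 - Add two's complement:
Two's complement of 0011100: invert → 1100011, add 1 → 1100100
  0111001
+ 1100100
---------
 10011101  (end carry out of the top bit = 1)
Discarding the end carry: 0011101
Decimal check:
  0111001 = 32 + 16 + 8 + 1 = 57
  0011100 = 16 + 8 + 4 = 28
  57 - 28 = 29, and 0011101 = 16 + 8 + 4 + 1 = 29 ✓



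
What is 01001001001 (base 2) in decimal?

Sum of powers of 2 for each 1-bit:
2^0 + 2^3 + 2^6 + 2^9
= 1 + 8 + 64 + 512
= 585



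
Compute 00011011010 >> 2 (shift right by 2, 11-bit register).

Original: 00011011010 (decimal 218)
Shift right by 2 positions
Drop the 2 low bits; fill with zeros on the left
Result: 00000110110 (decimal 54)
Equivalent: 218 >> 2 = 218 ÷ 2^2 = 54



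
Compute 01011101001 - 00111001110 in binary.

Method 1 - Direct subtraction (column by column from the right: bit − bit − borrow-in; if negative, add 2 and borrow 1 from the next column):
borrow: 01000111100
        01011101001
-       00111001110
-------------------
        00100011011

Method 2 - Add two's complement:
Two's complement of 00111001110: invert → 11000110001, add 1 → 11000110010
  01011101001
+ 11000110010
-------------
 100100011011  (end carry out of the top bit = 1)
Discarding the end carry: 00100011011
Decimal check:
  01011101001 = 512 + 128 + 64 + 32 + 8 + 1 = 745
  00111001110 = 256 + 128 + 64 + 8 + 4 + 2 = 462
  745 - 462 = 283, and 00100011011 = 256 + 16 + 8 + 2 + 1 = 283 ✓



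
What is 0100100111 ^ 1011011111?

XOR: 1 when bits differ
  0100100111
^ 1011011111
------------
  1111111000
Decimal: 295 ^ 735 = 1016



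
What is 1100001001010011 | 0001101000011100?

OR: 1 when either bit is 1
  1100001001010011
| 0001101000011100
------------------
  1101101001011111
Decimal: 49747 | 6684 = 55903



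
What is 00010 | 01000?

OR: 1 when either bit is 1
  00010
| 01000
-------
  01010
Decimal: 2 | 8 = 10



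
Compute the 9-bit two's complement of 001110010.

Original: 001110010
Step 1 - Invert all bits: 110001101
Step 2 - Add 1: 110001110
Verification: 001110010 + 110001110 = 1000000000; discarding the end carry (carry out of the top bit) leaves the 9-bit value 000000000, as required for x + (-x)



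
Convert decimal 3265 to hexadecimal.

Using repeated division by 16 (digits 10–15 are A–F):
3265 ÷ 16 = 204 remainder 1
204 ÷ 16 = 12 remainder 12 (C)
12 ÷ 16 = 0 remainder 12 (C)
Reading remainders bottom to top: CC1



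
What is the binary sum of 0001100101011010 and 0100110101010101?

Add column by column from the right: bit + bit + carry-in; write the sum mod 2, carry 1 when the sum is 2 or 3.
carry:  0011001010100000
        0001100101011010
+       0100110101010101
------------------------
       00110011010101111
(the carry out of the leftmost column, 0, becomes the leading bit)
Decimal check:
  0001100101011010 = 4096 + 2048 + 256 + 64 + 16 + 8 + 2 = 6490
  0100110101010101 = 16384 + 2048 + 1024 + 256 + 64 + 16 + 4 + 1 = 19797
  6490 + 19797 = 26287, and 00110011010101111 = 16384 + 8192 + 1024 + 512 + 128 + 32 + 8 + 4 + 2 + 1 = 26287 ✓



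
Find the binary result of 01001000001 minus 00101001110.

Method 1 - Direct subtraction (column by column from the right: bit − bit − borrow-in; if negative, add 2 and borrow 1 from the next column):
borrow: 01111111100
        01001000001
-       00101001110
-------------------
        00011110011

Method 2 - Add two's complement:
Two's complement of 00101001110: invert → 11010110001, add 1 → 11010110010
  01001000001
+ 11010110010
-------------
 100011110011  (end carry out of the top bit = 1)
Discarding the end carry: 00011110011
Decimal check:
  01001000001 = 512 + 64 + 1 = 577
  00101001110 = 256 + 64 + 8 + 4 + 2 = 334
  577 - 334 = 243, and 00011110011 = 128 + 64 + 32 + 16 + 2 + 1 = 243 ✓



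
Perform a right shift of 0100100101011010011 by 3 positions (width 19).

Original: 0100100101011010011 (decimal 150227)
Shift right by 3 positions
Drop the 3 low bits; fill with zeros on the left
Result: 0000100100101011010 (decimal 18778)
Equivalent: 150227 >> 3 = 150227 ÷ 2^3 = 18778



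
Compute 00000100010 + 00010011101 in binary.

Add column by column from the right: bit + bit + carry-in; write the sum mod 2, carry 1 when the sum is 2 or 3.
carry:  00000000000
        00000100010
+       00010011101
-------------------
       000010111111
(the carry out of the leftmost column, 0, becomes the leading bit)
Decimal check:
  00000100010 = 32 + 2 = 34
  00010011101 = 128 + 16 + 8 + 4 + 1 = 157
  34 + 157 = 191, and 000010111111 = 128 + 32 + 16 + 8 + 4 + 2 + 1 = 191 ✓



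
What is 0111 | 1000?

OR: 1 when either bit is 1
  0111
| 1000
------
  1111
Decimal: 7 | 8 = 15



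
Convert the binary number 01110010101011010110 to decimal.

Sum of powers of 2 for each 1-bit:
2^1 + 2^2 + 2^4 + 2^6 + 2^7 + 2^9 + 2^11 + 2^13 + 2^16 + 2^17 + 2^18
= 2 + 4 + 16 + 64 + 128 + 512 + 2048 + 8192 + 65536 + 131072 + 262144
= 469718



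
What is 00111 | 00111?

OR: 1 when either bit is 1
  00111
| 00111
-------
  00111
Decimal: 7 | 7 = 7



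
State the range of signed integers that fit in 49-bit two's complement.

For 49-bit two's complement:
Minimum: -2^48 = -281474976710656
Maximum: 2^48 - 1 = 281474976710655



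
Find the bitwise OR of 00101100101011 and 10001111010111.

OR: 1 when either bit is 1
  00101100101011
| 10001111010111
----------------
  10101111111111
Decimal: 2859 | 9175 = 11263



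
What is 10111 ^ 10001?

XOR: 1 when bits differ
  10111
^ 10001
-------
  00110
Decimal: 23 ^ 17 = 6



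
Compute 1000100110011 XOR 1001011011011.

XOR: 1 when bits differ
  1000100110011
^ 1001011011011
---------------
  0001111101000
Decimal: 4403 ^ 4827 = 1000



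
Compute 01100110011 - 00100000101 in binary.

Method 1 - Direct subtraction (column by column from the right: bit − bit − borrow-in; if negative, add 2 and borrow 1 from the next column):
borrow: 00000011000
        01100110011
-       00100000101
-------------------
        01000101110

Method 2 - Add two's complement:
Two's complement of 00100000101: invert → 11011111010, add 1 → 11011111011
  01100110011
+ 11011111011
-------------
 101000101110  (end carry out of the top bit = 1)
Discarding the end carry: 01000101110
Decimal check:
  01100110011 = 512 + 256 + 32 + 16 + 2 + 1 = 819
  00100000101 = 256 + 4 + 1 = 261
  819 - 261 = 558, and 01000101110 = 512 + 32 + 8 + 4 + 2 = 558 ✓



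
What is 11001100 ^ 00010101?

XOR: 1 when bits differ
  11001100
^ 00010101
----------
  11011001
Decimal: 204 ^ 21 = 217



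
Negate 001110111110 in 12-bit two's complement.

Original: 001110111110
Step 1 - Invert all bits: 110001000001
Step 2 - Add 1: 110001000010
Verification: 001110111110 + 110001000010 = 1000000000000; discarding the end carry (carry out of the top bit) leaves the 12-bit value 000000000000, as required for x + (-x)



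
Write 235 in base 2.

Using repeated division by 2:
235 ÷ 2 = 117 remainder 1
117 ÷ 2 = 58 remainder 1
58 ÷ 2 = 29 remainder 0
29 ÷ 2 = 14 remainder 1
14 ÷ 2 = 7 remainder 0
7 ÷ 2 = 3 remainder 1
3 ÷ 2 = 1 remainder 1
1 ÷ 2 = 0 remainder 1
Reading remainders bottom to top: 11101011



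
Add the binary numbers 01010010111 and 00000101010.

Add column by column from the right: bit + bit + carry-in; write the sum mod 2, carry 1 when the sum is 2 or 3.
carry:  00001111100
        01010010111
+       00000101010
-------------------
       001011000001
(the carry out of the leftmost column, 0, becomes the leading bit)
Decimal check:
  01010010111 = 512 + 128 + 16 + 4 + 2 + 1 = 663
  00000101010 = 32 + 8 + 2 = 42
  663 + 42 = 705, and 001011000001 = 512 + 128 + 64 + 1 = 705 ✓



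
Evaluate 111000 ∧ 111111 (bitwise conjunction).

AND: 1 only when both bits are 1
  111000
& 111111
--------
  111000
Decimal: 56 & 63 = 56



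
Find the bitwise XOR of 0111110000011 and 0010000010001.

XOR: 1 when bits differ
  0111110000011
^ 0010000010001
---------------
  0101110010010
Decimal: 3971 ^ 1041 = 2962



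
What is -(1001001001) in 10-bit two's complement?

Original (sign bit 1, negative): 1001001001
Step 1 - Invert all bits: 0110110110
Step 2 - Add 1: 0110110111
Verification: 1001001001 + 0110110111 = 10000000000; discarding the end carry (carry out of the top bit) leaves the 10-bit value 0000000000, as required for x + (-x)



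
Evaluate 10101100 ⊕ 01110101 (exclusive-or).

XOR: 1 when bits differ
  10101100
^ 01110101
----------
  11011001
Decimal: 172 ^ 117 = 217



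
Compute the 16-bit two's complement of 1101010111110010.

Original (sign bit 1, negative): 1101010111110010
Step 1 - Invert all bits: 0010101000001101
Step 2 - Add 1: 0010101000001110
Verification: 1101010111110010 + 0010101000001110 = 10000000000000000; discarding the end carry (carry out of the top bit) leaves the 16-bit value 0000000000000000, as required for x + (-x)



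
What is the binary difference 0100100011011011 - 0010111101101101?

Method 1 - Direct subtraction (column by column from the right: bit − bit − borrow-in; if negative, add 2 and borrow 1 from the next column):
borrow: 0111111011011000
        0100100011011011
-       0010111101101101
------------------------
        0001100101101110

Method 2 - Add two's complement:
Two's complement of 0010111101101101: invert → 1101000010010010, add 1 → 1101000010010011
  0100100011011011
+ 1101000010010011
------------------
 10001100101101110  (end carry out of the top bit = 1)
Discarding the end carry: 0001100101101110
Decimal check:
  0100100011011011 = 16384 + 2048 + 128 + 64 + 16 + 8 + 2 + 1 = 18651
  0010111101101101 = 8192 + 2048 + 1024 + 512 + 256 + 64 + 32 + 8 + 4 + 1 = 12141
  18651 - 12141 = 6510, and 0001100101101110 = 4096 + 2048 + 256 + 64 + 32 + 8 + 4 + 2 = 6510 ✓



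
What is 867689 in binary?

Using repeated division by 2:
867689 ÷ 2 = 433844 remainder 1
433844 ÷ 2 = 216922 remainder 0
216922 ÷ 2 = 108461 remainder 0
108461 ÷ 2 = 54230 remainder 1
54230 ÷ 2 = 27115 remainder 0
27115 ÷ 2 = 13557 remainder 1
13557 ÷ 2 = 6778 remainder 1
6778 ÷ 2 = 3389 remainder 0
3389 ÷ 2 = 1694 remainder 1
1694 ÷ 2 = 847 remainder 0
847 ÷ 2 = 423 remainder 1
423 ÷ 2 = 211 remainder 1
211 ÷ 2 = 105 remainder 1
105 ÷ 2 = 52 remainder 1
52 ÷ 2 = 26 remainder 0
26 ÷ 2 = 13 remainder 0
13 ÷ 2 = 6 remainder 1
6 ÷ 2 = 3 remainder 0
3 ÷ 2 = 1 remainder 1
1 ÷ 2 = 0 remainder 1
Reading remainders bottom to top: 11010011110101101001



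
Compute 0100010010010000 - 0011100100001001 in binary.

Method 1 - Direct subtraction (column by column from the right: bit − bit − borrow-in; if negative, add 2 and borrow 1 from the next column):
borrow: 0111011000011110
        0100010010010000
-       0011100100001001
------------------------
        0000101110000111

Method 2 - Add two's complement:
Two's complement of 0011100100001001: invert → 1100011011110110, add 1 → 1100011011110111
  0100010010010000
+ 1100011011110111
------------------
 10000101110000111  (end carry out of the top bit = 1)
Discarding the end carry: 0000101110000111
Decimal check:
  0100010010010000 = 16384 + 1024 + 128 + 16 = 17552
  0011100100001001 = 8192 + 4096 + 2048 + 256 + 8 + 1 = 14601
  17552 - 14601 = 2951, and 0000101110000111 = 2048 + 512 + 256 + 128 + 4 + 2 + 1 = 2951 ✓



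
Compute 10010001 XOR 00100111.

XOR: 1 when bits differ
  10010001
^ 00100111
----------
  10110110
Decimal: 145 ^ 39 = 182



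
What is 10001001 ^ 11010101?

XOR: 1 when bits differ
  10001001
^ 11010101
----------
  01011100
Decimal: 137 ^ 213 = 92



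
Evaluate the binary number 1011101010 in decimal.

Sum of powers of 2 for each 1-bit:
2^1 + 2^3 + 2^5 + 2^6 + 2^7 + 2^9
= 2 + 8 + 32 + 64 + 128 + 512
= 746



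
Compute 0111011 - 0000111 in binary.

Method 1 - Direct subtraction (column by column from the right: bit − bit − borrow-in; if negative, add 2 and borrow 1 from the next column):
borrow: 0001000
        0111011
-       0000111
---------------
        0110100

Method 2 - Add two's complement:
Two's complement of 0000111: invert → 1111000, add 1 → 1111001
  0111011
+ 1111001
---------
 10110100  (end carry out of the top bit = 1)
Discarding the end carry: 0110100
Decimal check:
  0111011 = 32 + 16 + 8 + 2 + 1 = 59
  0000111 = 4 + 2 + 1 = 7
  59 - 7 = 52, and 0110100 = 32 + 16 + 4 = 52 ✓



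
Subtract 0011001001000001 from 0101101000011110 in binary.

Method 1 - Direct subtraction (column by column from the right: bit − bit − borrow-in; if negative, add 2 and borrow 1 from the next column):
borrow: 0100111110000010
        0101101000011110
-       0011001001000001
------------------------
        0010011111011101

Method 2 - Add two's complement:
Two's complement of 0011001001000001: invert → 1100110110111110, add 1 → 1100110110111111
  0101101000011110
+ 1100110110111111
------------------
 10010011111011101  (end carry out of the top bit = 1)
Discarding the end carry: 0010011111011101
Decimal check:
  0101101000011110 = 16384 + 4096 + 2048 + 512 + 16 + 8 + 4 + 2 = 23070
  0011001001000001 = 8192 + 4096 + 512 + 64 + 1 = 12865
  23070 - 12865 = 10205, and 0010011111011101 = 8192 + 1024 + 512 + 256 + 128 + 64 + 16 + 8 + 4 + 1 = 10205 ✓



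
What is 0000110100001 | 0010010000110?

OR: 1 when either bit is 1
  0000110100001
| 0010010000110
---------------
  0010110100111
Decimal: 417 | 1158 = 1447



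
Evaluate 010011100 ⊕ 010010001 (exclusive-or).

XOR: 1 when bits differ
  010011100
^ 010010001
-----------
  000001101
Decimal: 156 ^ 145 = 13



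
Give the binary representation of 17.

Using repeated division by 2:
17 ÷ 2 = 8 remainder 1
8 ÷ 2 = 4 remainder 0
4 ÷ 2 = 2 remainder 0
2 ÷ 2 = 1 remainder 0
1 ÷ 2 = 0 remainder 1
Reading remainders bottom to top: 10001



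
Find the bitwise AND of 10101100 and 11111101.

AND: 1 only when both bits are 1
  10101100
& 11111101
----------
  10101100
Decimal: 172 & 253 = 172



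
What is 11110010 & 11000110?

AND: 1 only when both bits are 1
  11110010
& 11000110
----------
  11000010
Decimal: 242 & 198 = 194



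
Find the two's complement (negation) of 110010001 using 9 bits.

Original (sign bit 1, negative): 110010001
Step 1 - Invert all bits: 001101110
Step 2 - Add 1: 001101111
Verification: 110010001 + 001101111 = 1000000000; discarding the end carry (carry out of the top bit) leaves the 9-bit value 000000000, as required for x + (-x)



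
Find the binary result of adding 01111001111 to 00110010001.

Add column by column from the right: bit + bit + carry-in; write the sum mod 2, carry 1 when the sum is 2 or 3.
carry:  11100111110
        01111001111
+       00110010001
-------------------
       010101100000
(the carry out of the leftmost column, 0, becomes the leading bit)
Decimal check:
  01111001111 = 512 + 256 + 128 + 64 + 8 + 4 + 2 + 1 = 975
  00110010001 = 256 + 128 + 16 + 1 = 401
  975 + 401 = 1376, and 010101100000 = 1024 + 256 + 64 + 32 = 1376 ✓



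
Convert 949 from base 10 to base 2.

Using repeated division by 2:
949 ÷ 2 = 474 remainder 1
474 ÷ 2 = 237 remainder 0
237 ÷ 2 = 118 remainder 1
118 ÷ 2 = 59 remainder 0
59 ÷ 2 = 29 remainder 1
29 ÷ 2 = 14 remainder 1
14 ÷ 2 = 7 remainder 0
7 ÷ 2 = 3 remainder 1
3 ÷ 2 = 1 remainder 1
1 ÷ 2 = 0 remainder 1
Reading remainders bottom to top: 1110110101



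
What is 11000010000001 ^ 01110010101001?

XOR: 1 when bits differ
  11000010000001
^ 01110010101001
----------------
  10110000101000
Decimal: 12417 ^ 7337 = 11304



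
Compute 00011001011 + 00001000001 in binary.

Add column by column from the right: bit + bit + carry-in; write the sum mod 2, carry 1 when the sum is 2 or 3.
carry:  00110000110
        00011001011
+       00001000001
-------------------
       000100001100
(the carry out of the leftmost column, 0, becomes the leading bit)
Decimal check:
  00011001011 = 128 + 64 + 8 + 2 + 1 = 203
  00001000001 = 64 + 1 = 65
  203 + 65 = 268, and 000100001100 = 256 + 8 + 4 = 268 ✓



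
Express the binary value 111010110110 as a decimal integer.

Sum of powers of 2 for each 1-bit:
2^1 + 2^2 + 2^4 + 2^5 + 2^7 + 2^9 + 2^10 + 2^11
= 2 + 4 + 16 + 32 + 128 + 512 + 1024 + 2048
= 3766



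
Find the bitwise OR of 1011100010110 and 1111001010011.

OR: 1 when either bit is 1
  1011100010110
| 1111001010011
---------------
  1111101010111
Decimal: 5910 | 7763 = 8023



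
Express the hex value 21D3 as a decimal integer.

Expand by place value (powers of 16):
Digit values: D = 13
21D3 = 2 × 16^3 + 1 × 16^2 + 13 × 16^1 + 3 × 16^0
= 2 × 4096 + 1 × 256 + 13 × 16 + 3 × 1
= 8192 + 256 + 208 + 3
= 8659



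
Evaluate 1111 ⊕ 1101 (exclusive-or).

XOR: 1 when bits differ
  1111
^ 1101
------
  0010
Decimal: 15 ^ 13 = 2



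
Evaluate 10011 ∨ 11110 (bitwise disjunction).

OR: 1 when either bit is 1
  10011
| 11110
-------
  11111
Decimal: 19 | 30 = 31



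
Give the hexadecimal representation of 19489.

Using repeated division by 16 (digits 10–15 are A–F):
19489 ÷ 16 = 1218 remainder 1
1218 ÷ 16 = 76 remainder 2
76 ÷ 16 = 4 remainder 12 (C)
4 ÷ 16 = 0 remainder 4
Reading remainders bottom to top: 4C21



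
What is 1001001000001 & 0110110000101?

AND: 1 only when both bits are 1
  1001001000001
& 0110110000101
---------------
  0000000000001
Decimal: 4673 & 3461 = 1



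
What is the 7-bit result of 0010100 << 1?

Original: 0010100 (decimal 20)
Shift left by 1 position
Append 1 zero on the right
Result: 0101000 (decimal 40)
Equivalent: 20 << 1 = 20 × 2^1 = 40



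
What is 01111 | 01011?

OR: 1 when either bit is 1
  01111
| 01011
-------
  01111
Decimal: 15 | 11 = 15



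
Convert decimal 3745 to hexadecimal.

Using repeated division by 16 (digits 10–15 are A–F):
3745 ÷ 16 = 234 remainder 1
234 ÷ 16 = 14 remainder 10 (A)
14 ÷ 16 = 0 remainder 14 (E)
Reading remainders bottom to top: EA1



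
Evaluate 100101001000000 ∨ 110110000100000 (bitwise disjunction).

OR: 1 when either bit is 1
  100101001000000
| 110110000100000
-----------------
  110111001100000
Decimal: 19008 | 27680 = 28256



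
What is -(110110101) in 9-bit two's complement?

Original (sign bit 1, negative): 110110101
Step 1 - Invert all bits: 001001010
Step 2 - Add 1: 001001011
Verification: 110110101 + 001001011 = 1000000000; discarding the end carry (carry out of the top bit) leaves the 9-bit value 000000000, as required for x + (-x)



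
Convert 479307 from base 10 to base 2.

Using repeated division by 2:
479307 ÷ 2 = 239653 remainder 1
239653 ÷ 2 = 119826 remainder 1
119826 ÷ 2 = 59913 remainder 0
59913 ÷ 2 = 29956 remainder 1
29956 ÷ 2 = 14978 remainder 0
14978 ÷ 2 = 7489 remainder 0
7489 ÷ 2 = 3744 remainder 1
3744 ÷ 2 = 1872 remainder 0
1872 ÷ 2 = 936 remainder 0
936 ÷ 2 = 468 remainder 0
468 ÷ 2 = 234 remainder 0
234 ÷ 2 = 117 remainder 0
117 ÷ 2 = 58 remainder 1
58 ÷ 2 = 29 remainder 0
29 ÷ 2 = 14 remainder 1
14 ÷ 2 = 7 remainder 0
7 ÷ 2 = 3 remainder 1
3 ÷ 2 = 1 remainder 1
1 ÷ 2 = 0 remainder 1
Reading remainders bottom to top: 1110101000001001011



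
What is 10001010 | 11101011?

OR: 1 when either bit is 1
  10001010
| 11101011
----------
  11101011
Decimal: 138 | 235 = 235



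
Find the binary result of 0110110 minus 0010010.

Method 1 - Direct subtraction (column by column from the right: bit − bit − borrow-in; if negative, add 2 and borrow 1 from the next column):
borrow: 0000000
        0110110
-       0010010
---------------
        0100100

Method 2 - Add two's complement:
Two's complement of 0010010: invert → 1101101, add 1 → 1101110
  0110110
+ 1101110
---------
 10100100  (end carry out of the top bit = 1)
Discarding the end carry: 0100100
Decimal check:
  0110110 = 32 + 16 + 4 + 2 = 54
  0010010 = 16 + 2 = 18
  54 - 18 = 36, and 0100100 = 32 + 4 = 36 ✓



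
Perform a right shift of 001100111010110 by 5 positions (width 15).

Original: 001100111010110 (decimal 6614)
Shift right by 5 positions
Drop the 5 low bits; fill with zeros on the left
Result: 000000011001110 (decimal 206)
Equivalent: 6614 >> 5 = 6614 ÷ 2^5 = 206

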